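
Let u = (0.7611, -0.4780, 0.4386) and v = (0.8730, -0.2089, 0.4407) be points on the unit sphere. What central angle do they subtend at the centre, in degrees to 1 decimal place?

16.8°

u·v = 0.9576; |u| = 1.0001, |v| = 1.0000.
cos θ = (u·v)/(|u||v|) = 0.9575, so θ = 16.8°.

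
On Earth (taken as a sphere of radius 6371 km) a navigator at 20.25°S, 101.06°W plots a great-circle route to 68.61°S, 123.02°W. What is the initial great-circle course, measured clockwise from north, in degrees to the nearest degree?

190°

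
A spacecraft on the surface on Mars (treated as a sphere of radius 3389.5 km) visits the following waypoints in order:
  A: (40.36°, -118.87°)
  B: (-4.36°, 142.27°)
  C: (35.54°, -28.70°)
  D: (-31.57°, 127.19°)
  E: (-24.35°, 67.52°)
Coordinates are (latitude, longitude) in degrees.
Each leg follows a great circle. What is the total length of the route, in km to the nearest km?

27179 km

Leg A→B: central angle 1.7378 rad, distance 5890.4 km.
Leg B→C: central angle 2.5783 rad, distance 8739.1 km.
Leg C→D: central angle 2.7851 rad, distance 9440.0 km.
Leg D→E: central angle 0.9175 rad, distance 3109.8 km.
Total: 5890.4 + 8739.1 + 9440.0 + 3109.8 ≈ 27179 km.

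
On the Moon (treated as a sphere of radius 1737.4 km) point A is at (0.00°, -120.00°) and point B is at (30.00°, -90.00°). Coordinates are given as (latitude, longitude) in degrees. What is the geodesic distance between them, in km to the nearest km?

1256 km

In radians: φ₁ = 0.0000, φ₂ = 0.5236, Δλ = 30.000° = 0.5236 rad.
Haversine: a = sin²(Δφ/2) + cos φ₁ cos φ₂ sin²(Δλ/2) = 0.0670 + (1.0000)(0.8660)(0.0670) = 0.12500.
Central angle c = 2·arcsin(√a) = 0.72273 rad.
Distance = R·c = 1737.4 × 0.7227 ≈ 1256 km.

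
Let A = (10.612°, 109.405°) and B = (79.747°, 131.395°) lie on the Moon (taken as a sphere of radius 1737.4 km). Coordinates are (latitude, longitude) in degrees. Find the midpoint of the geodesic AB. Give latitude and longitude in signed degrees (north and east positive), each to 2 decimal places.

The central angle between A and B is δ = 1.2202 rad.
With f = 0.5, the slerp weights are sin((1−f)δ)/sin δ = 0.6101 and sin(fδ)/sin δ = 0.6101.
Weighted sum of the unit vectors: (0.6101)·(-0.3266,0.9271,0.1842) + (0.6101)·(-0.1177,0.1335,0.9840) = (-0.2710, 0.6470, 0.7127).
Converting back: φ = atan2(z, √(x²+y²)) = 45.45°, λ = atan2(y, x) = 112.73°.

45.45°, 112.73°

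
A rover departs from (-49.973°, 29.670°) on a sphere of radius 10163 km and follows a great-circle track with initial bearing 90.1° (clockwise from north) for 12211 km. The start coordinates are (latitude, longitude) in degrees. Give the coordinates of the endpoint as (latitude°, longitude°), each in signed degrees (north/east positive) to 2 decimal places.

Angular distance δ = d/R = 12211/10163 = 1.20152 rad; initial bearing θ = 1.5725 rad.
sin φ₂ = sin φ₁ cos δ + cos φ₁ sin δ cos θ = (-0.7657)(0.3609) + (0.6431)(0.9326)(-0.0017) = -0.2774, so φ₂ = -16.11°.
Δλ = atan2(sin θ sin δ cos φ₁, cos δ − sin φ₁ sin φ₂) = atan2(0.5998, 0.1485) = 76.094°.
λ₂ = 29.670° + 76.094° = 105.76°.

-16.11°, 105.76°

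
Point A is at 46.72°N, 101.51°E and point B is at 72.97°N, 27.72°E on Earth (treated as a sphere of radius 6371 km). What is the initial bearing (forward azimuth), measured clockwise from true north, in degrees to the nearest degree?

335°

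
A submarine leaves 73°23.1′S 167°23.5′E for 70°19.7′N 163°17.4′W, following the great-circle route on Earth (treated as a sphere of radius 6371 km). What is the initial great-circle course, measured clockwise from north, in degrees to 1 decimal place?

Δλ = 29.318° = 0.5117 rad.
y = sin Δλ · cos φ₂ = (0.4897)(0.3366) = 0.1648
x = cos φ₁ sin φ₂ − sin φ₁ cos φ₂ cos Δλ = (0.2859)(0.9416) − (-0.9582)(0.3366)(0.8719) = 0.5505
θ = atan2(y, x) = 16.67°, so the bearing is 16.7°.

16.7°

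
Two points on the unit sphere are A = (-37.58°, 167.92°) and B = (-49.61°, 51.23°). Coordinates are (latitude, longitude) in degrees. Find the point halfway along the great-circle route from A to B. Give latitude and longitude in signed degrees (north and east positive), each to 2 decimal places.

Central angle δ = 1.3348 rad. Interpolating on the sphere with fraction f = 0.5:
P = [sin((1−f)δ)·A + sin(fδ)·B] / sin δ = 0.6366·A + 0.6366·B in Cartesian coordinates,
giving P = (-0.2350, 0.4272, -0.8731), i.e. latitude -60.82°, longitude 118.82°.

-60.82°, 118.82°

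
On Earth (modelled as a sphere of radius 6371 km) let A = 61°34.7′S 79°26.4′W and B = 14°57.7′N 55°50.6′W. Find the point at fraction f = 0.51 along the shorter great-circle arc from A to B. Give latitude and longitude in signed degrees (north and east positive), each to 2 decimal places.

Central angle δ = 1.3752 rad. Interpolating on the sphere with fraction f = 0.51:
P = [sin((1−f)δ)·A + sin(fδ)·B] / sin δ = 0.6361·A + 0.6578·B in Cartesian coordinates,
giving P = (0.4123, -0.8235, -0.3896), i.e. latitude -22.93°, longitude -63.41°.

-22.93°, -63.41°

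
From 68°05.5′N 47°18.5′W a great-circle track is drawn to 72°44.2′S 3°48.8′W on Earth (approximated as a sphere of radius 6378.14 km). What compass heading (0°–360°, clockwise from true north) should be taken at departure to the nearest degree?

160°

Δλ = 43.495° = 0.7591 rad.
y = sin Δλ · cos φ₂ = (0.6883)(0.2968) = 0.2043
x = cos φ₁ sin φ₂ − sin φ₁ cos φ₂ cos Δλ = (0.3731)(-0.9550) − (0.9278)(0.2968)(0.7254) = -0.5560
θ = atan2(y, x) = 159.83°, so the bearing is 160°.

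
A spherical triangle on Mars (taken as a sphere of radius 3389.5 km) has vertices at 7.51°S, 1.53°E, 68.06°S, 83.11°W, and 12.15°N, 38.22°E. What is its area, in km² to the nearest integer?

6175450 km²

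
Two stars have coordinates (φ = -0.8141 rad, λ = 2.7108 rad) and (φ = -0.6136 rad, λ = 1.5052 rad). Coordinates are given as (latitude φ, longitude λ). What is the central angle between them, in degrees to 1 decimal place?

In radians: φ₁ = -0.8141, φ₂ = -0.6136, Δλ = -69.076° = -1.2056 rad.
Haversine: a = sin²(Δφ/2) + cos φ₁ cos φ₂ sin²(Δλ/2) = 0.0100 + (0.6865)(0.8176)(0.3214) = 0.19043.
Central angle c = 2·arcsin(√a) = 0.90316 rad.
So the angular separation is 51.7°.

51.7°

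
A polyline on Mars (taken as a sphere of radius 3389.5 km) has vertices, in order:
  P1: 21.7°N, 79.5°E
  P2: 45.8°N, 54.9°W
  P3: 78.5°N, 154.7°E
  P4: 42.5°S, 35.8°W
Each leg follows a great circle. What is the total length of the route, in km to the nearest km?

Leg P1→P2: central angle 1.7601 rad, distance 5965.7 km.
Leg P2→P3: central angle 0.9500 rad, distance 3220.1 km.
Leg P3→P4: central angle 2.5091 rad, distance 8504.6 km.
Total: 5965.7 + 3220.1 + 8504.6 ≈ 17690 km.

17690 km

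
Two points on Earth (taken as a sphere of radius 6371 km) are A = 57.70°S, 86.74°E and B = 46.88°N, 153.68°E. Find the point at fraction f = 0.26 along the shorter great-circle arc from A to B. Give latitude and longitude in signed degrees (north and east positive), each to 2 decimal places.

-32.35°, 112.36°

The central angle between A and B is δ = 2.0645 rad.
With f = 0.26, the slerp weights are sin((1−f)δ)/sin δ = 1.1346 and sin(fδ)/sin δ = 0.5807.
Weighted sum of the unit vectors: (1.1346)·(0.0304,0.5335,-0.8453) + (0.5807)·(-0.6127,0.3031,0.7299) = (-0.3213, 0.7813, -0.5351).
Converting back: φ = atan2(z, √(x²+y²)) = -32.35°, λ = atan2(y, x) = 112.36°.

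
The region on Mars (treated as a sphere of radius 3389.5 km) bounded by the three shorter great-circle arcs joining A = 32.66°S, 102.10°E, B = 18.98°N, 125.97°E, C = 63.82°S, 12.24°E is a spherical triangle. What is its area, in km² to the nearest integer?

550412 km²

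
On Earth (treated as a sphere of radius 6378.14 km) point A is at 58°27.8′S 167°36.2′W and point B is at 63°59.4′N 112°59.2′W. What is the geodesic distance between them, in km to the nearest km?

14392 km

With latitudes φ₁ = -58.463°, φ₂ = 63.990° and longitude difference Δλ = 54.617°:
Haversine: a = sin²(Δφ/2) + cos φ₁ cos φ₂ sin²(Δλ/2) = 0.7683 + (0.5230)(0.4385)(0.2105) = 0.81658.
Central angle c = 2·arcsin(√a) = 2.25643 rad.
Distance = R·c = 6378.14 × 2.2564 ≈ 14392 km.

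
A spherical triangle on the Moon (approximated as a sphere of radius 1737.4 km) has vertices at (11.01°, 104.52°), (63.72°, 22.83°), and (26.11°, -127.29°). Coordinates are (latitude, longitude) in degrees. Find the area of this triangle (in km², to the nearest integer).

4832650 km²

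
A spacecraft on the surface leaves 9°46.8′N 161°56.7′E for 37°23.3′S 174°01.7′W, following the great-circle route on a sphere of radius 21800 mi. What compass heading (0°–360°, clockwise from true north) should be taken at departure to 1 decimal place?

Δλ = 24.027° = 0.4193 rad.
y = sin Δλ · cos φ₂ = (0.4072)(0.7945) = 0.3235
x = cos φ₁ sin φ₂ − sin φ₁ cos φ₂ cos Δλ = (0.9855)(-0.6072) − (0.1699)(0.7945)(0.9134) = -0.7217
θ = atan2(y, x) = 155.85°, so the bearing is 155.9°.

155.9°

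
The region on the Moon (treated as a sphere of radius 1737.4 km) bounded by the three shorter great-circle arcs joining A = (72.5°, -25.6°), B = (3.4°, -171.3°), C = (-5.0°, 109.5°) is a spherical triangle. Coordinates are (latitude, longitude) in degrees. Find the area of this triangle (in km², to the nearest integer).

5609083 km²

Side lengths (central angles): a = 1.3886, b = 1.8706, c = 1.7634 rad; semiperimeter s = 2.5113.
By l'Huilier's theorem, tan(E/4) = √[tan(s/2) tan((s−a)/2) tan((s−b)/2) tan((s−c)/2)], giving spherical excess E = 1.8582 rad.
Area = E·R² = 1.8582 × (1737.4)² ≈ 5609083 km².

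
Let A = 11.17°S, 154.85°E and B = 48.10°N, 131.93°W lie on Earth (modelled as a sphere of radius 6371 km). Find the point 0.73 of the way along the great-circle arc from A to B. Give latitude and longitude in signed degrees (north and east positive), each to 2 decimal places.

36.23°, -159.75°

Central angle δ = 1.5258 rad. Interpolating on the sphere with fraction f = 0.73:
P = [sin((1−f)δ)·A + sin(fδ)·B] / sin δ = 0.4008·A + 0.8983·B in Cartesian coordinates,
giving P = (-0.7568, -0.2792, 0.5910), i.e. latitude 36.23°, longitude -159.75°.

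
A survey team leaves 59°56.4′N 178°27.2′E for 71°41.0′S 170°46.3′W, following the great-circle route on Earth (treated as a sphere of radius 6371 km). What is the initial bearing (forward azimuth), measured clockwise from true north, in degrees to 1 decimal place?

175.5°

With φ₁ = 1.0462, φ₂ = -1.2511, Δλ = 0.1881 rad, the forward-azimuth formula gives
θ = atan2( sin Δλ cos φ₂ , cos φ₁ sin φ₂ − sin φ₁ cos φ₂ cos Δλ ) = atan2(0.0588, -0.7427) = 175.48°.
So the initial bearing is 175.5°.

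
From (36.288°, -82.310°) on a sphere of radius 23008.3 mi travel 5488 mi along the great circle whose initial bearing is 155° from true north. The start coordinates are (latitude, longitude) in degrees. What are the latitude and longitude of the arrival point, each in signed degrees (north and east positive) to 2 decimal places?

Angular distance δ = d/R = 5488/23008.3 = 0.23852 rad; initial bearing θ = 2.7053 rad.
sin φ₂ = sin φ₁ cos δ + cos φ₁ sin δ cos θ = (0.5918)(0.9717) + (0.8061)(0.2363)(-0.9063) = 0.4025, so φ₂ = 23.73°.
Δλ = atan2(sin θ sin δ cos φ₁, cos δ − sin φ₁ sin φ₂) = atan2(0.0805, 0.7335) = 6.262°.
λ₂ = -82.310° + 6.262° = -76.05°.

23.73°, -76.05°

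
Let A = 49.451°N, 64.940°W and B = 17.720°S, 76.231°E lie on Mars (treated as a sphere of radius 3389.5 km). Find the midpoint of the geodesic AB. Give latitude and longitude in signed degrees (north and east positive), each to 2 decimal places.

37.01°, 33.81°

Central angle δ = 2.3655 rad. Interpolating on the sphere with fraction f = 0.5:
P = [sin((1−f)δ)·A + sin(fδ)·B] / sin δ = 1.3215·A + 1.3215·B in Cartesian coordinates,
giving P = (0.6635, 0.4444, 0.6019), i.e. latitude 37.01°, longitude 33.81°.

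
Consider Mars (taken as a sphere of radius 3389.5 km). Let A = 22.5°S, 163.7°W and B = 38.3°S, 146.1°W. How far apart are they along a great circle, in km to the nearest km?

With latitudes φ₁ = -22.500°, φ₂ = -38.300° and longitude difference Δλ = 17.600°:
cos c = sin φ₁ sin φ₂ + cos φ₁ cos φ₂ cos Δλ = (-0.3827)(-0.6198) + (0.9239)(0.7848)(0.9532) = 0.92828,
so c = arccos(0.92828) = 0.38104 rad.
Distance = R·c = 3389.5 × 0.3810 ≈ 1292 km.

1292 km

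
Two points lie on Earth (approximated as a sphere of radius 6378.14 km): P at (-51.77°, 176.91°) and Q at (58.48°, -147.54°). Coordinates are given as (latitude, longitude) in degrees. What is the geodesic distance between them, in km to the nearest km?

12688 km

Let φ₁ = -0.9036 rad, φ₂ = 1.0207 rad, and Δλ = 0.6205 rad.
cos c = sin φ₁ sin φ₂ + cos φ₁ cos φ₂ cos Δλ = (-0.7855)(0.8525) + (0.6188)(0.5228)(0.8136) = -0.40642,
so c = arccos(-0.40642) = 1.98933 rad.
Distance = R·c = 6378.14 × 1.9893 ≈ 12688 km.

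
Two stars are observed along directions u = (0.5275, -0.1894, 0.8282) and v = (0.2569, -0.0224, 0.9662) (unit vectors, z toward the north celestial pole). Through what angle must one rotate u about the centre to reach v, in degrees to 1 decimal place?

20.0°

u·v = 0.9400; |u| = 1.0000, |v| = 1.0000.
cos θ = (u·v)/(|u||v|) = 0.9399, so θ = 20.0°.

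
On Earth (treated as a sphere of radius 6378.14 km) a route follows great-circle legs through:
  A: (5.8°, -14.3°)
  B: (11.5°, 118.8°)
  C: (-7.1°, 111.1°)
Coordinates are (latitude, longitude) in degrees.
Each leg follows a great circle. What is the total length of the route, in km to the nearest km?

Leg A→B: central angle 2.2731 rad, distance 14498.2 km.
Leg B→C: central angle 0.3511 rad, distance 2239.3 km.
Total: 14498.2 + 2239.3 ≈ 16737 km.

16737 km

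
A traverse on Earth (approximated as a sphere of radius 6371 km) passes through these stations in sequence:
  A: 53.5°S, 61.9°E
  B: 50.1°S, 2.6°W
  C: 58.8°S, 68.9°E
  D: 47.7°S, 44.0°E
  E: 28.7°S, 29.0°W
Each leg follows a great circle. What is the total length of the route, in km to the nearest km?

Leg A→B: central angle 0.6746 rad, distance 4297.9 km.
Leg B→C: central angle 0.7050 rad, distance 4491.3 km.
Leg C→D: central angle 0.3211 rad, distance 2045.8 km.
Leg D→E: central angle 1.0148 rad, distance 6465.3 km.
Total: 4297.9 + 4491.3 + 2045.8 + 6465.3 ≈ 17300 km.

17300 km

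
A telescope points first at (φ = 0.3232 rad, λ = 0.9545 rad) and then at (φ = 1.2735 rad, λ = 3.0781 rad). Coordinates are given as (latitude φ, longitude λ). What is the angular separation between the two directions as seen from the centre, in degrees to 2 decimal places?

80.92°

With latitudes φ₁ = 18.518°, φ₂ = 72.966° and longitude difference Δλ = 121.673°:
Haversine: a = sin²(Δφ/2) + cos φ₁ cos φ₂ sin²(Δλ/2) = 0.2093 + (0.9482)(0.2929)(0.7625) = 0.42109.
Central angle c = 2·arcsin(√a) = 1.41231 rad.
So the angular separation is 80.92°.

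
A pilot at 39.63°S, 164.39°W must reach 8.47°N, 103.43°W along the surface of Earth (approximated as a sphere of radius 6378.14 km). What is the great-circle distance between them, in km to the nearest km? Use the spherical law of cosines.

8236 km

Let φ₁ = -0.6917 rad, φ₂ = 0.1478 rad, and Δλ = 1.0640 rad.
cos c = sin φ₁ sin φ₂ + cos φ₁ cos φ₂ cos Δλ = (-0.6378)(0.1473) + (0.7702)(0.9891)(0.4854) = 0.27584,
so c = arccos(0.27584) = 1.29134 rad.
Distance = R·c = 6378.14 × 1.2913 ≈ 8236 km.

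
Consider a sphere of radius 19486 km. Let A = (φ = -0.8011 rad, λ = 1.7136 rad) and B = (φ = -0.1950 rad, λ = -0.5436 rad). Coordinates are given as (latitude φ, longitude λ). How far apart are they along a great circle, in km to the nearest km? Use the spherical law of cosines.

36414 km

With latitudes φ₁ = -45.900°, φ₂ = -11.173° and longitude difference Δλ = -129.328°:
cos c = sin φ₁ sin φ₂ + cos φ₁ cos φ₂ cos Δλ = (-0.7181)(-0.1938) + (0.6959)(0.9810)(-0.6338) = -0.29354,
so c = arccos(-0.29354) = 1.86872 rad.
Distance = R·c = 19486 × 1.8687 ≈ 36414 km.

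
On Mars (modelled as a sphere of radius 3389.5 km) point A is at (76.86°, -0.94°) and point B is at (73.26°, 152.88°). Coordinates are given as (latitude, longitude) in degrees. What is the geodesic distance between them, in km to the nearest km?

With latitudes φ₁ = 76.860°, φ₂ = 73.260° and longitude difference Δλ = 153.820°:
cos c = sin φ₁ sin φ₂ + cos φ₁ cos φ₂ cos Δλ = (0.9738)(0.9576) + (0.2273)(0.2880)(-0.8974) = 0.87379,
so c = arccos(0.87379) = 0.50786 rad.
Distance = R·c = 3389.5 × 0.5079 ≈ 1721 km.

1721 km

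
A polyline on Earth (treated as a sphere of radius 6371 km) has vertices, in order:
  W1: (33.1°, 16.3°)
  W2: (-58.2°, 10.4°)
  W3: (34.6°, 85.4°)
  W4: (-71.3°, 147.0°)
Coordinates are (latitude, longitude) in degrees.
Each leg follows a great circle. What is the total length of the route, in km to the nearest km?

35307 km

Leg W1→W2: central angle 1.5958 rad, distance 10167.0 km.
Leg W2→W3: central angle 1.9502 rad, distance 12424.6 km.
Leg W3→W4: central angle 1.9958 rad, distance 12715.4 km.
Total: 10167.0 + 12424.6 + 12715.4 ≈ 35307 km.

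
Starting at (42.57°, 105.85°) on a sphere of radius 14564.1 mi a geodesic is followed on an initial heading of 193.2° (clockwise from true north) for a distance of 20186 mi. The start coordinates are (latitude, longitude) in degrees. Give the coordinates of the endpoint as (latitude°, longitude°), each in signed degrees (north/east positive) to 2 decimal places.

-35.49°, 89.85°

Angular distance δ = d/R = 20186/14564.1 = 1.38601 rad; initial bearing θ = 3.3720 rad.
sin φ₂ = sin φ₁ cos δ + cos φ₁ sin δ cos θ = (0.6765)(0.1837) + (0.7365)(0.9830)(-0.9736) = -0.5805, so φ₂ = -35.49°.
Δλ = atan2(sin θ sin δ cos φ₁, cos δ − sin φ₁ sin φ₂) = atan2(-0.1653, 0.5764) = -16.002°.
λ₂ = 105.850° − 16.002° = 89.85°.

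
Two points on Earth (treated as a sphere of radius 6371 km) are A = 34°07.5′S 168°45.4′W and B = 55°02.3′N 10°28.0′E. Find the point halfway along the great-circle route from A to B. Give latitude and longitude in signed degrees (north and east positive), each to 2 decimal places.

Central angle δ = 2.7765 rad. Interpolating on the sphere with fraction f = 0.5:
P = [sin((1−f)δ)·A + sin(fδ)·B] / sin δ = 2.7540·A + 2.7540·B in Cartesian coordinates,
giving P = (-0.6842, -0.1578, 0.7120), i.e. latitude 45.40°, longitude -167.01°.

45.40°, -167.01°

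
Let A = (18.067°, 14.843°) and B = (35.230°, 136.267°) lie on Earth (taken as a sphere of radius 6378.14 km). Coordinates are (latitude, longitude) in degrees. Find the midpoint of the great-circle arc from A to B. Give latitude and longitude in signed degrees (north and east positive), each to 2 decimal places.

Central angle δ = 1.7987 rad. Interpolating on the sphere with fraction f = 0.5:
P = [sin((1−f)δ)·A + sin(fδ)·B] / sin δ = 0.8037·A + 0.8037·B in Cartesian coordinates,
giving P = (0.2642, 0.6496, 0.7129), i.e. latitude 45.47°, longitude 67.87°.

45.47°, 67.87°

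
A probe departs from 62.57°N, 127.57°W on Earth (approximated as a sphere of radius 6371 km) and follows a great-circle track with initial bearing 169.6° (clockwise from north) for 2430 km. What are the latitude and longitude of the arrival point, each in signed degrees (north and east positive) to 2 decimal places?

40.93°, -122.47°

Angular distance δ = d/R = 2430/6371 = 0.38142 rad; initial bearing θ = 2.9601 rad.
sin φ₂ = sin φ₁ cos δ + cos φ₁ sin δ cos θ = (0.8876)(0.9281) + (0.4607)(0.3722)(-0.9836) = 0.6551, so φ₂ = 40.93°.
Δλ = atan2(sin θ sin δ cos φ₁, cos δ − sin φ₁ sin φ₂) = atan2(0.0310, 0.3467) = 5.103°.
λ₂ = -127.570° + 5.103° = -122.47°.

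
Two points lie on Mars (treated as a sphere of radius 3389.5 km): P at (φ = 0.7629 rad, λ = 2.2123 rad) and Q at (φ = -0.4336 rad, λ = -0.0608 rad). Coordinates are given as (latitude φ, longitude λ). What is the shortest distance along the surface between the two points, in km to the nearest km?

8020 km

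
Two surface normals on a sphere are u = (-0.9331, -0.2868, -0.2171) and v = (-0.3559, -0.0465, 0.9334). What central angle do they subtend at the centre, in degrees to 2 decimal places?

u·v = 0.1428; |u| = 1.0000, |v| = 1.0000.
cos θ = (u·v)/(|u||v|) = 0.1428, so θ = 81.79°.

81.79°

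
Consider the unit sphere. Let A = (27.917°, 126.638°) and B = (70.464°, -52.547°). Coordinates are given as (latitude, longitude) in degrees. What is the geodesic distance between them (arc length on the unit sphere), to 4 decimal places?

With latitudes φ₁ = 27.917°, φ₂ = 70.464° and longitude difference Δλ = -179.185°:
Haversine: a = sin²(Δφ/2) + cos φ₁ cos φ₂ sin²(Δλ/2) = 0.1316 + (0.8836)(0.3344)(0.9999) = 0.42711.
Central angle c = 2·arcsin(√a) = 1.42449 rad.
On the unit sphere the arc length equals the central angle: 1.4245.

1.4245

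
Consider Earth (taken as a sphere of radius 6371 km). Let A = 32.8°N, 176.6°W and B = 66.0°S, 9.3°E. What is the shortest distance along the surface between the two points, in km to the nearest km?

With latitudes φ₁ = 32.800°, φ₂ = -66.000° and longitude difference Δλ = -174.100°:
cos c = sin φ₁ sin φ₂ + cos φ₁ cos φ₂ cos Δλ = (0.5417)(-0.9135) + (0.8406)(0.4067)(-0.9947) = -0.83495,
so c = arccos(-0.83495) = 2.55884 rad.
Distance = R·c = 6371 × 2.5588 ≈ 16302 km.

16302 km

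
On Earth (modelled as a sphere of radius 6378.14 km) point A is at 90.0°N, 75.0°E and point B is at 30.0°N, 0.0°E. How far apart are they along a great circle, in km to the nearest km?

6679 km

With latitudes φ₁ = 90.000°, φ₂ = 30.000° and longitude difference Δλ = -75.000°:
cos c = sin φ₁ sin φ₂ + cos φ₁ cos φ₂ cos Δλ = (1.0000)(0.5000) + (0.0000)(0.8660)(0.2588) = 0.50000,
so c = arccos(0.50000) = 1.04720 rad.
Distance = R·c = 6378.14 × 1.0472 ≈ 6679 km.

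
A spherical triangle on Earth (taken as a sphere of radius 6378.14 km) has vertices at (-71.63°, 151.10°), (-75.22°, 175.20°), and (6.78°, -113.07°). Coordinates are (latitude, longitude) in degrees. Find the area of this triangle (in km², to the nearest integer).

3436897 km²

Side lengths (central angles): a = 1.6055, b = 1.7151, c = 0.1340 rad; semiperimeter s = 1.7274.
By l'Huilier's theorem, tan(E/4) = √[tan(s/2) tan((s−a)/2) tan((s−b)/2) tan((s−c)/2)], giving spherical excess E = 0.0845 rad.
Area = E·R² = 0.0845 × (6378.14)² ≈ 3436897 km².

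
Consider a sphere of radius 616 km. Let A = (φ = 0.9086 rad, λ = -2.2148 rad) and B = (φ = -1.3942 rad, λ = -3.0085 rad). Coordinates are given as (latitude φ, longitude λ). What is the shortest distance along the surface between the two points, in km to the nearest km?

1446 km

With latitudes φ₁ = 52.059°, φ₂ = -79.882° and longitude difference Δλ = -45.476°:
cos c = sin φ₁ sin φ₂ + cos φ₁ cos φ₂ cos Δλ = (0.7886)(-0.9844) + (0.6149)(0.1757)(0.7012) = -0.70064,
so c = arccos(-0.70064) = 2.34708 rad.
Distance = R·c = 616 × 2.3471 ≈ 1446 km.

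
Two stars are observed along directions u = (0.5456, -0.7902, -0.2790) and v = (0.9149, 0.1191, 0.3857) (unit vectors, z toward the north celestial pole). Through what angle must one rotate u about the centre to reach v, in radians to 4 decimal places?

1.2688 rad

u·v = 0.2974; |u| = 1.0000, |v| = 1.0000.
cos θ = (u·v)/(|u||v|) = 0.2975, so θ = 1.2688 rad.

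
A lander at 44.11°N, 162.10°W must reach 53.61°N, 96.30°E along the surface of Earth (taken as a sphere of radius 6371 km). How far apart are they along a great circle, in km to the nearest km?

6857 km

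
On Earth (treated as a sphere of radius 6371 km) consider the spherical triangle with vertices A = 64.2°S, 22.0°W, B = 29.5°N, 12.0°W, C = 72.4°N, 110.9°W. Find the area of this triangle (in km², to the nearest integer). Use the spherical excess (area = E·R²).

50616765 km²

Side lengths (central angles): a = 1.1278, b = 2.5976, c = 1.6411 rad; semiperimeter s = 2.6833.
By l'Huilier's theorem, tan(E/4) = √[tan(s/2) tan((s−a)/2) tan((s−b)/2) tan((s−c)/2)], giving spherical excess E = 1.2470 rad.
Area = E·R² = 1.2470 × (6371)² ≈ 50616765 km².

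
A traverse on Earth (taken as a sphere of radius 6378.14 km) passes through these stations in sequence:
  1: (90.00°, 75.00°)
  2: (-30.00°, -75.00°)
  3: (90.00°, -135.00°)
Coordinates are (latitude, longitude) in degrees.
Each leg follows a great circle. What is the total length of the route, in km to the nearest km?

Leg 1→2: central angle 2.0944 rad, distance 13358.3 km.
Leg 2→3: central angle 2.0944 rad, distance 13358.3 km.
Total: 13358.3 + 13358.3 ≈ 26717 km.

26717 km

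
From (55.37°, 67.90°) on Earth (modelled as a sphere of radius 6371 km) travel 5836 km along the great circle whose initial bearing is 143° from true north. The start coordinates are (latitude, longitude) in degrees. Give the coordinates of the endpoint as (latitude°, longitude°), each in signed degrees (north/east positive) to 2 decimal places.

8.11°, 96.73°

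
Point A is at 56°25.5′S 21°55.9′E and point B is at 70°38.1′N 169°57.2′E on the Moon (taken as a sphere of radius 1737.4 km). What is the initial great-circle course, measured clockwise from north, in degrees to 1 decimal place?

Δλ = 148.022° = 2.5835 rad.
y = sin Δλ · cos φ₂ = (0.5296)(0.3316) = 0.1756
x = cos φ₁ sin φ₂ − sin φ₁ cos φ₂ cos Δλ = (0.5530)(0.9434) − (-0.8332)(0.3316)(-0.8482) = 0.2874
θ = atan2(y, x) = 31.43°, so the bearing is 31.4°.

31.4°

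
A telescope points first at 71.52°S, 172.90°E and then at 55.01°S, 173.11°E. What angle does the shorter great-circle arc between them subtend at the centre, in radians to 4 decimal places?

Let φ₁ = -1.2483 rad, φ₂ = -0.9601 rad, and Δλ = 0.0037 rad.
Haversine: a = sin²(Δφ/2) + cos φ₁ cos φ₂ sin²(Δλ/2) = 0.0206 + (0.3170)(0.5734)(0.0000) = 0.02062.
Central angle c = 2·arcsin(√a) = 0.28816 rad.
So the angular separation is 0.2882 rad.

0.2882 rad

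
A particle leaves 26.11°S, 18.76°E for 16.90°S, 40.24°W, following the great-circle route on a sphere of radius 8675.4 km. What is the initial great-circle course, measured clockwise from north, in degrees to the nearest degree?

267°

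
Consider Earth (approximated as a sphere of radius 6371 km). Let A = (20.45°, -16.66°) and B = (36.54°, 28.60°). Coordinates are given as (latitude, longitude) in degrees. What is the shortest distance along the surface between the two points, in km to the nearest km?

4720 km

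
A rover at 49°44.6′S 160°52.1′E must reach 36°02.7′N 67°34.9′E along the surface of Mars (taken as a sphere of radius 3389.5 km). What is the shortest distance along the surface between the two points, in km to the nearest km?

7017 km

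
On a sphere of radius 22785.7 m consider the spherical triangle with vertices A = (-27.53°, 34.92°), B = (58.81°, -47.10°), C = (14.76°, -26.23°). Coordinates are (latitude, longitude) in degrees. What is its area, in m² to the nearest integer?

Side lengths (central angles): a = 0.8150, b = 1.2703, c = 1.9088 rad; semiperimeter s = 1.9971.
By l'Huilier's theorem, tan(E/4) = √[tan(s/2) tan((s−a)/2) tan((s−b)/2) tan((s−c)/2)], giving spherical excess E = 0.5259 rad.
Area = E·R² = 0.5259 × (22785.7)² ≈ 273023487 m².

273023487 m²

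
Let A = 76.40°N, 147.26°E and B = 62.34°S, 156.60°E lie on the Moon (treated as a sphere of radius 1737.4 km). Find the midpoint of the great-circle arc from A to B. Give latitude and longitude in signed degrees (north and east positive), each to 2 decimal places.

7.05°, 153.46°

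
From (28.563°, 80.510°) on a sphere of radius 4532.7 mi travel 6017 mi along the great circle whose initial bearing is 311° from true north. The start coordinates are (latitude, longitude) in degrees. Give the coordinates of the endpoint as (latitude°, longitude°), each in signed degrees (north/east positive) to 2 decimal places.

Angular distance δ = d/R = 6017/4532.7 = 1.32746 rad; initial bearing θ = 5.4280 rad.
sin φ₂ = sin φ₁ cos δ + cos φ₁ sin δ cos θ = (0.4781)(0.2409) + (0.8783)(0.9705)(0.6561) = 0.6744, so φ₂ = 42.41°.
Δλ = atan2(sin θ sin δ cos φ₁, cos δ − sin φ₁ sin φ₂) = atan2(-0.6433, -0.0815) = -97.222°.
λ₂ = 80.510° − 97.222° = -16.71°.

42.41°, -16.71°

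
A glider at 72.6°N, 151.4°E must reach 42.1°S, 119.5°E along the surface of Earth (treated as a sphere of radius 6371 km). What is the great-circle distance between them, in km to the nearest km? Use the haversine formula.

Let φ₁ = 1.2671 rad, φ₂ = -0.7348 rad, and Δλ = -0.5568 rad.
Haversine: a = sin²(Δφ/2) + cos φ₁ cos φ₂ sin²(Δλ/2) = 0.7089 + (0.2990)(0.7420)(0.0755) = 0.72569.
Central angle c = 2·arcsin(√a) = 2.03910 rad.
Distance = R·c = 6371 × 2.0391 ≈ 12991 km.

12991 km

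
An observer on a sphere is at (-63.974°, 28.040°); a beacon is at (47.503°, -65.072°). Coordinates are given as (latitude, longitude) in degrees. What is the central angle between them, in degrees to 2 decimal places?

With latitudes φ₁ = -63.974°, φ₂ = 47.503° and longitude difference Δλ = -93.112°:
cos c = sin φ₁ sin φ₂ + cos φ₁ cos φ₂ cos Δλ = (-0.8986)(0.7373) + (0.4388)(0.6756)(-0.0543) = -0.67864,
so c = arccos(-0.67864) = 2.31670 rad.
So the angular separation is 132.74°.

132.74°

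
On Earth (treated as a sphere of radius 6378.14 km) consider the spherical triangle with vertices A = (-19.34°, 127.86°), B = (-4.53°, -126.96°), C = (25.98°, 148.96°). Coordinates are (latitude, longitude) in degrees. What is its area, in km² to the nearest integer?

Side lengths (central angles): a = 1.5129, b = 0.8681, c = 1.7928 rad; semiperimeter s = 2.0869.
By l'Huilier's theorem, tan(E/4) = √[tan(s/2) tan((s−a)/2) tan((s−b)/2) tan((s−c)/2)], giving spherical excess E = 0.9002 rad.
Area = E·R² = 0.9002 × (6378.14)² ≈ 36619172 km².

36619172 km²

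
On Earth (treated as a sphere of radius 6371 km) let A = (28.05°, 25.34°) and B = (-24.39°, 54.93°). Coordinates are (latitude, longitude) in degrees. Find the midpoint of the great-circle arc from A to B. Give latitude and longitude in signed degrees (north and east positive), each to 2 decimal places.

1.89°, 40.37°

Central angle δ = 1.0417 rad. Interpolating on the sphere with fraction f = 0.5:
P = [sin((1−f)δ)·A + sin(fδ)·B] / sin δ = 0.5764·A + 0.5764·B in Cartesian coordinates,
giving P = (0.7614, 0.6474, 0.0330), i.e. latitude 1.89°, longitude 40.37°.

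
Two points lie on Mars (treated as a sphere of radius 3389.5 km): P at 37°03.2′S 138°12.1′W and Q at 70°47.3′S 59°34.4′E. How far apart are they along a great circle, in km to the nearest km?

4224 km

In radians: φ₁ = -0.6467, φ₂ = -1.2355, Δλ = -162.225° = -2.8314 rad.
cos c = sin φ₁ sin φ₂ + cos φ₁ cos φ₂ cos Δλ = (-0.6026)(-0.9443) + (0.7981)(0.3291)(-0.9523) = 0.31892,
so c = arccos(0.31892) = 1.24620 rad.
Distance = R·c = 3389.5 × 1.2462 ≈ 4224 km.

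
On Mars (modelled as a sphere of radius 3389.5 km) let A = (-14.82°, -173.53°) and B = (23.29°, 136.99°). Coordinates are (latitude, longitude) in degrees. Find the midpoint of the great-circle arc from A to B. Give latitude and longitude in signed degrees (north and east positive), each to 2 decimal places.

Central angle δ = 1.0749 rad. Interpolating on the sphere with fraction f = 0.5:
P = [sin((1−f)δ)·A + sin(fδ)·B] / sin δ = 0.5821·A + 0.5821·B in Cartesian coordinates,
giving P = (-0.9501, 0.3013, 0.0813), i.e. latitude 4.66°, longitude 162.41°.

4.66°, 162.41°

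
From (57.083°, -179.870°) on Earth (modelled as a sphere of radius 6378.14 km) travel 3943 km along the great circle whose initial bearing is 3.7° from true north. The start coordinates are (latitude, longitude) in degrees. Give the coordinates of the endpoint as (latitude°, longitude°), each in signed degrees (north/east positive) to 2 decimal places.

86.75°, -41.11°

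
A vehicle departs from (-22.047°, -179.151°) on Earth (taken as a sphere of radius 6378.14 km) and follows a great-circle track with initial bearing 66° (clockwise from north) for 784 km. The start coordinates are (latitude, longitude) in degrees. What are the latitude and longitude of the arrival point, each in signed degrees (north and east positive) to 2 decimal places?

-19.05°, -172.35°

Angular distance δ = d/R = 784/6378.14 = 0.12292 rad; initial bearing θ = 1.1519 rad.
sin φ₂ = sin φ₁ cos δ + cos φ₁ sin δ cos θ = (-0.3754)(0.9925) + (0.9269)(0.1226)(0.4067) = -0.3263, so φ₂ = -19.05°.
Δλ = atan2(sin θ sin δ cos φ₁, cos δ − sin φ₁ sin φ₂) = atan2(0.1038, 0.8700) = 6.805°.
λ₂ = -179.151° + 6.805° = -172.35°.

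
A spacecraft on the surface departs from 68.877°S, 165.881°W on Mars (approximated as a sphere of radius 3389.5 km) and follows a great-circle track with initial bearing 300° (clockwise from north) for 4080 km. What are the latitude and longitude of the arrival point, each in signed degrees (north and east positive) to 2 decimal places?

Angular distance δ = d/R = 4080/3389.5 = 1.20372 rad; initial bearing θ = 5.2360 rad.
sin φ₂ = sin φ₁ cos δ + cos φ₁ sin δ cos θ = (-0.9328)(0.3589) + (0.3604)(0.9334)(0.5000) = -0.1666, so φ₂ = -9.59°.
Δλ = atan2(sin θ sin δ cos φ₁, cos δ − sin φ₁ sin φ₂) = atan2(-0.2913, 0.2035) = -55.063°.
λ₂ = -165.881° − 55.063° = -220.94° → 139.06° after wrapping to (−180°, 180°].

-9.59°, 139.06°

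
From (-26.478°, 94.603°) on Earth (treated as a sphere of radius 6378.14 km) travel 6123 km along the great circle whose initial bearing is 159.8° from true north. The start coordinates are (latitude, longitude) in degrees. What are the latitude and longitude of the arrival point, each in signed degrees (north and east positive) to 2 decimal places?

Angular distance δ = d/R = 6123/6378.14 = 0.96000 rad; initial bearing θ = 2.7890 rad.
sin φ₂ = sin φ₁ cos δ + cos φ₁ sin δ cos θ = (-0.4459)(0.5735) + (0.8951)(0.8192)(-0.9385) = -0.9439, so φ₂ = -70.71°.
Δλ = atan2(sin θ sin δ cos φ₁, cos δ − sin φ₁ sin φ₂) = atan2(0.2532, 0.1527) = 58.907°.
λ₂ = 94.603° + 58.907° = 153.51°.

-70.71°, 153.51°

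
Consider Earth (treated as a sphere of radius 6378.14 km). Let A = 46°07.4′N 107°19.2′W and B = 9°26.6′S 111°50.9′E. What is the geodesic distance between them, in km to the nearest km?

14518 km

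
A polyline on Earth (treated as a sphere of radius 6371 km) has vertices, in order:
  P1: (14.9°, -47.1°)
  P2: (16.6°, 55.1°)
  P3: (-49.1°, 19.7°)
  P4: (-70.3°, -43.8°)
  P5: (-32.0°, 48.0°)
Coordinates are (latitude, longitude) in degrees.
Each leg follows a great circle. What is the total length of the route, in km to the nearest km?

Leg P1→P2: central angle 1.6934 rad, distance 10788.3 km.
Leg P2→P3: central angle 1.2708 rad, distance 8096.3 km.
Leg P3→P4: central angle 0.6265 rad, distance 3991.3 km.
Leg P4→P5: central angle 1.0588 rad, distance 6745.6 km.
Total: 10788.3 + 8096.3 + 3991.3 + 6745.6 ≈ 29622 km.

29622 km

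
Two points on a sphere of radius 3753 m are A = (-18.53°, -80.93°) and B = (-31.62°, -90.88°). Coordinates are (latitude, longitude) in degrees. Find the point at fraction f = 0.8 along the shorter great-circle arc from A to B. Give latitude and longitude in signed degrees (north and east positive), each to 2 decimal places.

Central angle δ = 0.2770 rad. Interpolating on the sphere with fraction f = 0.8:
P = [sin((1−f)δ)·A + sin(fδ)·B] / sin δ = 0.2025·A + 0.8037·B in Cartesian coordinates,
giving P = (0.0198, -0.8739, -0.4857), i.e. latitude -29.06°, longitude -88.71°.

-29.06°, -88.71°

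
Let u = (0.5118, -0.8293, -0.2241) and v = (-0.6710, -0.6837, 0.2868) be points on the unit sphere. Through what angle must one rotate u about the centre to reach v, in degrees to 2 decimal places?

u·v = 0.1593; |u| = 0.9999, |v| = 1.0000.
cos θ = (u·v)/(|u||v|) = 0.1593, so θ = 80.83°.

80.83°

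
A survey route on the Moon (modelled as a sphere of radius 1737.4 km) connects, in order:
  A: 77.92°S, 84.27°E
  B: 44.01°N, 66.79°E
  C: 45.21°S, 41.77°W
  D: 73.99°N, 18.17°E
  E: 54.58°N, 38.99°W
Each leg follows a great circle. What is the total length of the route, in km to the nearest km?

Leg A→B: central angle 2.1363 rad, distance 3711.6 km.
Leg B→C: central angle 2.2841 rad, distance 3968.5 km.
Leg C→D: central angle 2.1955 rad, distance 3814.4 km.
Leg D→E: central angle 0.5156 rad, distance 895.8 km.
Total: 3711.6 + 3968.5 + 3814.4 + 895.8 ≈ 12390 km.

12390 km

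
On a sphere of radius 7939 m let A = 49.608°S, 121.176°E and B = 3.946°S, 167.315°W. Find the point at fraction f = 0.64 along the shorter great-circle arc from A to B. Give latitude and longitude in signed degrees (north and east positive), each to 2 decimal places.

-24.28°, 174.20°

Central angle δ = 1.3104 rad. Interpolating on the sphere with fraction f = 0.64:
P = [sin((1−f)δ)·A + sin(fδ)·B] / sin δ = 0.4703·A + 0.7697·B in Cartesian coordinates,
giving P = (-0.9069, 0.0921, -0.4112), i.e. latitude -24.28°, longitude 174.20°.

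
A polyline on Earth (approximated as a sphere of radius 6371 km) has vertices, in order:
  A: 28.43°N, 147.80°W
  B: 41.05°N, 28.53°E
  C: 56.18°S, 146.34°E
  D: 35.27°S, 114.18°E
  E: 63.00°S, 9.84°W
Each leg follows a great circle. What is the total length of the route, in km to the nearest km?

38984 km

Leg A→B: central angle 1.9275 rad, distance 12280.0 km.
Leg B→C: central angle 2.4060 rad, distance 15328.5 km.
Leg C→D: central angle 0.5268 rad, distance 3356.3 km.
Leg D→E: central angle 1.2586 rad, distance 8018.7 km.
Total: 12280.0 + 15328.5 + 3356.3 + 8018.7 ≈ 38984 km.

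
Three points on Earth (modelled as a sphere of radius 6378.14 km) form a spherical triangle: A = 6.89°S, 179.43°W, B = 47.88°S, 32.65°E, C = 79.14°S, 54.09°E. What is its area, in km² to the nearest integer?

Side lengths (central angles): a = 0.5622, b = 1.5642, c = 2.0660 rad; semiperimeter s = 2.0962.
By l'Huilier's theorem, tan(E/4) = √[tan(s/2) tan((s−a)/2) tan((s−b)/2) tan((s−c)/2)], giving spherical excess E = 0.3312 rad.
Area = E·R² = 0.3312 × (6378.14)² ≈ 13472142 km².

13472142 km²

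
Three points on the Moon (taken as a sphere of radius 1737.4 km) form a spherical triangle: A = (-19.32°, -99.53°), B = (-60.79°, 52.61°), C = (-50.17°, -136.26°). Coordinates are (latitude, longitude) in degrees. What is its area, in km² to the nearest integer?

1482798 km²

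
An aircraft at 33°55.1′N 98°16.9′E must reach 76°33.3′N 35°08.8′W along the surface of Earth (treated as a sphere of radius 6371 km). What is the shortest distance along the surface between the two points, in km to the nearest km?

7316 km

Let φ₁ = 0.5920 rad, φ₂ = 1.3361 rad, and Δλ = -2.3288 rad.
cos c = sin φ₁ sin φ₂ + cos φ₁ cos φ₂ cos Δλ = (0.5580)(0.9726) + (0.8298)(0.2325)(-0.6874) = 0.41008,
so c = arccos(0.41008) = 1.14826 rad.
Distance = R·c = 6371 × 1.1483 ≈ 7316 km.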